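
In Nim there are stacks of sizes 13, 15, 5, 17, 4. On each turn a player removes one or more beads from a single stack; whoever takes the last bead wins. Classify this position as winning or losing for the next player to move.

Nim-sum: 13 ^ 15 ^ 5 ^ 17 ^ 4 = 18.
The nim-sum is 18 ≠ 0, so this is an N-position: the player to move can win.

Winning position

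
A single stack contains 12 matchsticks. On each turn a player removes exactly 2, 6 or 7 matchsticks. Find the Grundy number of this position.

2

Compute g(0), g(1), … for moves {2, 6, 7}:
g(0) = mex{} = 0
g(1) = mex{} = 0
g(2) = mex{0} = 1
g(3) = mex{0} = 1
g(4) = mex{1} = 0
g(5) = mex{1} = 0
g(6) = mex{0} = 1
g(7) = mex{0} = 1
g(8) = mex{0,1} = 2
g(9) = mex{1} = 0
g(10) = mex{0,1,2} = 3
g(11) = mex{0} = 1
g(12) = mex{0,1,3} = 2
So g(12) = 2.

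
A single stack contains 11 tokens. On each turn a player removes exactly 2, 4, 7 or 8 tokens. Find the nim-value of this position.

0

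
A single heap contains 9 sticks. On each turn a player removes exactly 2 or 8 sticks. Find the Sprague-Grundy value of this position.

2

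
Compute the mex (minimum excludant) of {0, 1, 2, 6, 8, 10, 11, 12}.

3

The values 0, 1, 2 are all present; 3 is the first non-negative integer missing from the set.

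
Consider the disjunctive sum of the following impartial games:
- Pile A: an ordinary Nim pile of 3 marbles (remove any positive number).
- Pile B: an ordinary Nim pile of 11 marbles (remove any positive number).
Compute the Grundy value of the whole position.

8

Pile A is a plain Nim pile of size 3, so its Grundy value is 3.
Pile B is a plain Nim pile of size 11, so its Grundy value is 11.
By the Sprague-Grundy theorem, the Grundy value of a sum of independent games is the XOR of the component values.
Combined value = 3 ⊕ 11 = 8.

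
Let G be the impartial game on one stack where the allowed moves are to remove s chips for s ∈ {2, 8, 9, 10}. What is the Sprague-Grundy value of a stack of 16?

Compute g(0), g(1), … for moves {2, 8, 9, 10}:
k:     0  1  2  3  4  5  6  7  8  9 10 11 12 13 14 15 16
g(k):  0  0  1  1  0  0  1  1  2  2  3  3  2  2  3  3  0
So g(16) = 0.

0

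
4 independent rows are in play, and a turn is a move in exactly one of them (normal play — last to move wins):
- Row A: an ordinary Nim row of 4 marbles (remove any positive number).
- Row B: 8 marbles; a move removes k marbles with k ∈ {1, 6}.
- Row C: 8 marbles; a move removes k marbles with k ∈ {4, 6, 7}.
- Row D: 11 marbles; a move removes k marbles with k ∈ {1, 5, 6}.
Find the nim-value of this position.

Row A is a plain Nim row of size 4, so its Grundy value is 4.
For row B, compute g(0), g(1), … with moves {1, 6}:
k:     0  1  2  3  4  5  6  7  8
g(k):  0  1  0  1  0  1  2  0  1
So g(8) = 1.
Grundy values for row C (subtraction set {4, 6, 7}):
g(0) = mex{} = 0
g(1) = mex{} = 0
g(2) = mex{} = 0
g(3) = mex{} = 0
g(4) = mex{0} = 1
g(5) = mex{0} = 1
g(6) = mex{0} = 1
g(7) = mex{0} = 1
g(8) = mex{0,1} = 2
So g(8) = 2.
Grundy values for row D (subtraction set {1, 5, 6}):
g(0) = mex{} = 0
g(1) = mex{0} = 1
g(2) = mex{1} = 0
g(3) = mex{0} = 1
g(4) = mex{1} = 0
g(5) = mex{0} = 1
g(6) = mex{0,1} = 2
g(7) = mex{0,1,2} = 3
g(8) = mex{0,1,3} = 2
g(9) = mex{0,1,2} = 3
g(10) = mex{0,1,3} = 2
g(11) = mex{1,2} = 0
So g(11) = 0.
The value of a disjunctive sum is the nim-sum of the parts.
Combined value = 4 XOR 1 XOR 2 XOR 0 = 7.

7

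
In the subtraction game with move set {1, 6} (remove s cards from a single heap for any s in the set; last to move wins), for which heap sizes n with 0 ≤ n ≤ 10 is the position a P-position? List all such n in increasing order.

0, 2, 4, 7, 9

Compute g(0), g(1), … for moves {1, 6}:
g(0) = mex{} = 0
g(1) = mex{0} = 1
g(2) = mex{1} = 0
g(3) = mex{0} = 1
g(4) = mex{1} = 0
g(5) = mex{0} = 1
g(6) = mex{0,1} = 2
g(7) = mex{1,2} = 0
g(8) = mex{0} = 1
g(9) = mex{1} = 0
g(10) = mex{0} = 1
The P-positions (g = 0) in 0..10 are 0, 2, 4, 7, 9.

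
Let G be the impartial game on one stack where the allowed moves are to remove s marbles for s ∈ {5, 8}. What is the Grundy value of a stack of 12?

2

Build the Grundy sequence with g(k) = mex{g(k−s) : s ∈ {5, 8}, s ≤ k}:
g(0) = mex{} = 0
g(1) = mex{} = 0
g(2) = mex{} = 0
g(3) = mex{} = 0
g(4) = mex{} = 0
g(5) = mex{0} = 1
g(6) = mex{0} = 1
g(7) = mex{0} = 1
g(8) = mex{0} = 1
g(9) = mex{0} = 1
g(10) = mex{0,1} = 2
g(11) = mex{0,1} = 2
g(12) = mex{0,1} = 2
So g(12) = 2.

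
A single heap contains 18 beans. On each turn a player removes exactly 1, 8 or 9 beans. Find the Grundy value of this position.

0

Build the Grundy sequence with g(k) = mex{g(k−s) : s ∈ {1, 8, 9}, s ≤ k}:
k:     0  1  2  3  4  5  6  7  8  9 10 11 12 13 14 15 16 17 18
g(k):  0  1  0  1  0  1  0  1  2  3  2  3  2  3  2  3  0  1  0
So g(18) = 0.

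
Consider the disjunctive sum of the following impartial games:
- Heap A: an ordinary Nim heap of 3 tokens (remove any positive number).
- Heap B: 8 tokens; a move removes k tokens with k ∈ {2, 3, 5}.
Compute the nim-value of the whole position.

3

Heap A is a plain Nim heap of size 3, so its Grundy value is 3.
Grundy values for heap B (subtraction set {2, 3, 5}):
g(0) = mex{} = 0
g(1) = mex{} = 0
g(2) = mex{0} = 1
g(3) = mex{0} = 1
g(4) = mex{0,1} = 2
g(5) = mex{0,1} = 2
g(6) = mex{0,1,2} = 3
g(7) = mex{1,2} = 0
g(8) = mex{1,2,3} = 0
So g(8) = 0.
The value of a disjunctive sum is the nim-sum of the parts.
Combined value = 3 XOR 0 = 3.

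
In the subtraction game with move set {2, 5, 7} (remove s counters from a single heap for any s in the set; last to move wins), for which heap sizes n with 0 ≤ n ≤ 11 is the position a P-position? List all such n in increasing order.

0, 1, 4, 10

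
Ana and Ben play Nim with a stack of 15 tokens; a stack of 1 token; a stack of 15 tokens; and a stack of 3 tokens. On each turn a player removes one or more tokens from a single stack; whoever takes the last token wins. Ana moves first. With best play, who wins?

Bitwise XOR of the heap sizes:
  1111  (15)
  0001  (1)
  1111  (15)
  0011  (3)
  ----
  0010  (2)
The nim-sum is 2 ≠ 0, so this is an N-position: the player to move can win; Ana has a winning move.

Ana wins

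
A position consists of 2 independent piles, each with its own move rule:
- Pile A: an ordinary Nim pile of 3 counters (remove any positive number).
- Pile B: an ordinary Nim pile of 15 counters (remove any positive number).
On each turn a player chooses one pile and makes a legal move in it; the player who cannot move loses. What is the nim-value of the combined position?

12

Pile A is a plain Nim pile of size 3, so its Grundy value is 3.
Pile B is a plain Nim pile of size 15, so its Grundy value is 15.
By the Sprague-Grundy theorem, the Grundy value of a sum of independent games is the XOR of the component values.
Combined value = 3 ⊕ 15 = 12.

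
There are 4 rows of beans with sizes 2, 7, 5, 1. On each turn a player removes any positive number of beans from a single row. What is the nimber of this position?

Nim-sum: 2 ^ 7 ^ 5 ^ 1 = 1.

1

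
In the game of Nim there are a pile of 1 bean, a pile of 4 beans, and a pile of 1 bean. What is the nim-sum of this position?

4

Nim-sum: 1 ^ 4 ^ 1 = 4.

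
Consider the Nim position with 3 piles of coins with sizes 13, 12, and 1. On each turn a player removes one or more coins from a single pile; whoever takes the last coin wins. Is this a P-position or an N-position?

P-position

Write each in binary and XOR column by column:
  1101  (13)
  1100  (12)
  0001  (1)
  ----
  0000  (0)
The nim-sum is 0, so this is a P-position: the player to move is in a losing position under optimal play.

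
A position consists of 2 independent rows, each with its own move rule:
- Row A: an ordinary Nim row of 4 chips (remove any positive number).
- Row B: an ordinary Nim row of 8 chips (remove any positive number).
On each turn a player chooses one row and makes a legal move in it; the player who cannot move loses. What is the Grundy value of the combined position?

Row A is a plain Nim row of size 4, so its Grundy value is 4.
Row B is a plain Nim row of size 8, so its Grundy value is 8.
By the Sprague-Grundy theorem, the Grundy value of a sum of independent games is the XOR of the component values.
Combined value = 4 XOR 8 = 12.

12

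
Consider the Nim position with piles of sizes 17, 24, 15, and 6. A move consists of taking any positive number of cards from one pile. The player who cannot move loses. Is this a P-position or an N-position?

Compute the nim-sum pairwise:
17 ⊕ 24 = 9
9 ⊕ 15 = 6
6 ⊕ 6 = 0
The nim-sum is 0, so this is a P-position: the player to move is in a losing position under optimal play.

P-position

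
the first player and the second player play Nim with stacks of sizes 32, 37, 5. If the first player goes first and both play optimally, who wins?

the second player wins

Nim-sum: 32 XOR 37 XOR 5 = 0.
The nim-sum is 0, so this is a P-position: the player to move is in a losing position under optimal play; the first player is about to move from it and so loses — the second player wins.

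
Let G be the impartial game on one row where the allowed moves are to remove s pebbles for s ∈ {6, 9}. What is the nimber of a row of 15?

0

Compute g(0), g(1), … for moves {6, 9}:
k:     0  1  2  3  4  5  6  7  8  9 10 11 12 13 14 15
g(k):  0  0  0  0  0  0  1  1  1  1  1  1  2  2  2  0
So g(15) = 0.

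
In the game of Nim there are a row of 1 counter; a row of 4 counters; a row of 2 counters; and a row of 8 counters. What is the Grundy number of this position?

15

In binary:
  0001  (1)
  0100  (4)
  0010  (2)
  1000  (8)
  ----
  1111  (15)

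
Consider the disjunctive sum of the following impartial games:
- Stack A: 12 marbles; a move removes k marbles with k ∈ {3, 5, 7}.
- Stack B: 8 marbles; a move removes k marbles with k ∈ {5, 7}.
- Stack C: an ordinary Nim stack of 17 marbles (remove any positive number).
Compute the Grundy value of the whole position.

Grundy values for stack A (subtraction set {3, 5, 7}):
g(0) = mex{} = 0
g(1) = mex{} = 0
g(2) = mex{} = 0
g(3) = mex{0} = 1
g(4) = mex{0} = 1
g(5) = mex{0} = 1
g(6) = mex{0,1} = 2
g(7) = mex{0,1} = 2
g(8) = mex{0,1} = 2
g(9) = mex{0,1,2} = 3
g(10) = mex{1,2} = 0
g(11) = mex{1,2} = 0
g(12) = mex{1,2,3} = 0
So g(12) = 0.
Grundy values for stack B (subtraction set {5, 7}):
g(0) = mex{} = 0
g(1) = mex{} = 0
g(2) = mex{} = 0
g(3) = mex{} = 0
g(4) = mex{} = 0
g(5) = mex{0} = 1
g(6) = mex{0} = 1
g(7) = mex{0} = 1
g(8) = mex{0} = 1
So g(8) = 1.
Stack C is a plain Nim stack of size 17, so its Grundy value is 17.
The value of a disjunctive sum is the nim-sum of the parts.
Combined value = 0 XOR 1 XOR 17 = 16.

16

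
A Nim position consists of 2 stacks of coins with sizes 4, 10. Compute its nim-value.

Compute the nim-sum pairwise:
4 ⊕ 10 = 14

14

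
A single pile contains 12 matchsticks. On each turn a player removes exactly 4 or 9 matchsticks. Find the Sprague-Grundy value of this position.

1

Grundy values for subtraction set {4, 9}:
k:     0  1  2  3  4  5  6  7  8  9 10 11 12
g(k):  0  0  0  0  1  1  1  1  0  2  2  2  1
So g(12) = 1.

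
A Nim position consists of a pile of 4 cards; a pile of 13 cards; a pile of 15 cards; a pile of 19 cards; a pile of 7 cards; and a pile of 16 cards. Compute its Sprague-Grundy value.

Compute the nim-sum pairwise:
4 ^ 13 = 9
9 ^ 15 = 6
6 ^ 19 = 21
21 ^ 7 = 18
18 ^ 16 = 2

2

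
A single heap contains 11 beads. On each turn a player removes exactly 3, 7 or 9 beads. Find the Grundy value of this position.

Compute g(0), g(1), … for moves {3, 7, 9}:
k:     0  1  2  3  4  5  6  7  8  9 10 11
g(k):  0  0  0  1  1  1  0  2  2  1  3  3
So g(11) = 3.

3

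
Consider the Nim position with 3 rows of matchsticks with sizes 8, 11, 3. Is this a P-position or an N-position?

P-position

In binary:
  1000  (8)
  1011  (11)
  0011  (3)
  ----
  0000  (0)
The nim-sum is 0, so this is a P-position: the player to move is in a losing position under optimal play.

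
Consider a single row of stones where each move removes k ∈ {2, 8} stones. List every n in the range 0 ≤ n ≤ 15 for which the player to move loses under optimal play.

Build the Grundy sequence with g(k) = mex{g(k−s) : s ∈ {2, 8}, s ≤ k}:
k:     0  1  2  3  4  5  6  7  8  9 10 11 12 13 14 15
g(k):  0  0  1  1  0  0  1  1  2  2  0  0  1  1  0  0
The P-positions (g = 0) in 0..15 are 0, 1, 4, 5, 10, 11, 14, 15.

0, 1, 4, 5, 10, 11, 14, 15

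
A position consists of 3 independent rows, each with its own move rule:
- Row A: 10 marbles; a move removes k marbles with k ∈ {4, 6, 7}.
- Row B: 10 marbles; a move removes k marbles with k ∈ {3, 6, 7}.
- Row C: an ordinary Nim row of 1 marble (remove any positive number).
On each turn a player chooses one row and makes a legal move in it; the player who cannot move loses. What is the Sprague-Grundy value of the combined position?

3

For row A, compute g(0), g(1), … with moves {4, 6, 7}:
g(0) = mex{} = 0
g(1) = mex{} = 0
g(2) = mex{} = 0
g(3) = mex{} = 0
g(4) = mex{0} = 1
g(5) = mex{0} = 1
g(6) = mex{0} = 1
g(7) = mex{0} = 1
g(8) = mex{0,1} = 2
g(9) = mex{0,1} = 2
g(10) = mex{0,1} = 2
So g(10) = 2.
For row B, compute g(0), g(1), … with moves {3, 6, 7}:
k:     0  1  2  3  4  5  6  7  8  9 10
g(k):  0  0  0  1  1  1  2  2  2  3  0
So g(10) = 0.
Row C is a plain Nim row of size 1, so its Grundy value is 1.
The value of a disjunctive sum is the nim-sum of the parts.
Combined value = 2 ⊕ 0 ⊕ 1 = 3.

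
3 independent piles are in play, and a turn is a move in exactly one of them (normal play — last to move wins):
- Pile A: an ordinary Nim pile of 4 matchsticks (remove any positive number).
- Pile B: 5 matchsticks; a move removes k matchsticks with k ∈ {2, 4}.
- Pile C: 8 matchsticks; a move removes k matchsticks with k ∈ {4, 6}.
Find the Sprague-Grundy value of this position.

4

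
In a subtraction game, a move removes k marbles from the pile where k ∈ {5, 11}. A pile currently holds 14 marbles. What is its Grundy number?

2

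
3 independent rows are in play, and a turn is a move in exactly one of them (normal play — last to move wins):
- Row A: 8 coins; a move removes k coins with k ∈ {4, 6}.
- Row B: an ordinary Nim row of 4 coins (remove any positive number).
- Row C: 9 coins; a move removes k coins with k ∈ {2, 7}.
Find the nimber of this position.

6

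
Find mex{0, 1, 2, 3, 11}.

The values 0, 1, 2, 3 are all present; 4 is the first non-negative integer missing from the set.

4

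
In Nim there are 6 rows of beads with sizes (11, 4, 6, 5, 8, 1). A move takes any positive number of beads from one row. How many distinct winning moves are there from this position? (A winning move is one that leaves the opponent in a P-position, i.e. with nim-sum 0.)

3

Compute the nim-sum pairwise:
11 ^ 4 = 15
15 ^ 6 = 9
9 ^ 5 = 12
12 ^ 8 = 4
4 ^ 1 = 5
The overall nim-sum is X = 5. A row of size p has a winning move iff p XOR X < p (reduce it to p XOR X).
  11: 11 XOR 5 = 14 ≥ 11 — no move.
  4: 4 XOR 5 = 1 < 4 — winning move (to 1).
  6: 6 XOR 5 = 3 < 6 — winning move (to 3).
  5: 5 XOR 5 = 0 < 5 — winning move (to 0).
  8: 8 XOR 5 = 13 ≥ 8 — no move.
  1: 1 XOR 5 = 4 ≥ 1 — no move.
That gives 3 winning moves.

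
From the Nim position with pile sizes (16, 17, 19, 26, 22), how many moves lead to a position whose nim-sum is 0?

5

Nim-sum: 16 XOR 17 XOR 19 XOR 26 XOR 22 = 30.
The overall nim-sum is X = 30. A pile of size p has a winning move iff p XOR X < p (reduce it to p XOR X).
  16: 16 XOR 30 = 14 < 16 — winning move (to 14).
  17: 17 XOR 30 = 15 < 17 — winning move (to 15).
  19: 19 XOR 30 = 13 < 19 — winning move (to 13).
  26: 26 XOR 30 = 4 < 26 — winning move (to 4).
  22: 22 XOR 30 = 8 < 22 — winning move (to 8).
That gives 5 winning moves.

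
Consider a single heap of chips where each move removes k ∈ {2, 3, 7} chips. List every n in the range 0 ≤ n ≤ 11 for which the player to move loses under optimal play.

0, 1, 5, 6, 10, 11

Compute g(0), g(1), … for moves {2, 3, 7}:
g(0) = mex{} = 0
g(1) = mex{} = 0
g(2) = mex{0} = 1
g(3) = mex{0} = 1
g(4) = mex{0,1} = 2
g(5) = mex{1} = 0
g(6) = mex{1,2} = 0
g(7) = mex{0,2} = 1
g(8) = mex{0} = 1
g(9) = mex{0,1} = 2
g(10) = mex{1} = 0
g(11) = mex{1,2} = 0
The P-positions (g = 0) in 0..11 are 0, 1, 5, 6, 10, 11.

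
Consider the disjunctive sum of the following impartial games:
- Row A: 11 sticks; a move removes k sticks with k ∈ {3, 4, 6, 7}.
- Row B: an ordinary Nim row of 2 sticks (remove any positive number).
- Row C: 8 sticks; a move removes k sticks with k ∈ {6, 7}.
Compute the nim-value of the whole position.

For row A, compute g(0), g(1), … with moves {3, 4, 6, 7}:
k:     0  1  2  3  4  5  6  7  8  9 10 11
g(k):  0  0  0  1  1  1  2  2  2  3  0  0
So g(11) = 0.
Row B is a plain Nim row of size 2, so its Grundy value is 2.
Build the Grundy sequence for row C with g(k) = mex{g(k−s) : s ∈ {6, 7}, s ≤ k}:
g(0) = mex{} = 0
g(1) = mex{} = 0
g(2) = mex{} = 0
g(3) = mex{} = 0
g(4) = mex{} = 0
g(5) = mex{} = 0
g(6) = mex{0} = 1
g(7) = mex{0} = 1
g(8) = mex{0} = 1
So g(8) = 1.
By the Sprague-Grundy theorem, the Grundy value of a sum of independent games is the XOR of the component values.
Combined value = 0 XOR 2 XOR 1 = 3.

3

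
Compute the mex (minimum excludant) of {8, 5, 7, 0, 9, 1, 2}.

The values 0, 1, 2 are all present; 3 is the first non-negative integer missing from the set.

3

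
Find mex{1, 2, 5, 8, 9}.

0

0 is not in the set, so the mex is 0.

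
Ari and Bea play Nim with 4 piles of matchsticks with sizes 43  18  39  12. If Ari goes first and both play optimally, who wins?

In binary:
  101011  (43)
  010010  (18)
  100111  (39)
  001100  (12)
  ------
  010010  (18)
The nim-sum is 18 ≠ 0, so this is an N-position: the player to move can win; Ari has a winning move.

Ari wins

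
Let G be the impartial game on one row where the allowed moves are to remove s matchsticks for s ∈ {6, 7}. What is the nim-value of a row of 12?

2

Build the Grundy sequence with g(k) = mex{g(k−s) : s ∈ {6, 7}, s ≤ k}:
k:     0  1  2  3  4  5  6  7  8  9 10 11 12
g(k):  0  0  0  0  0  0  1  1  1  1  1  1  2
So g(12) = 2.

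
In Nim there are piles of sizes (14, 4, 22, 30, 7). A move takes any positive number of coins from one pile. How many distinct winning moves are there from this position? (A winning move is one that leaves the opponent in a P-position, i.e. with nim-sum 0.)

Compute the nim-sum pairwise:
14 ⊕ 4 = 10
10 ⊕ 22 = 28
28 ⊕ 30 = 2
2 ⊕ 7 = 5
The overall nim-sum is X = 5. A pile of size p has a winning move iff p XOR X < p (reduce it to p XOR X).
  14: 14 XOR 5 = 11 < 14 — winning move (to 11).
  4: 4 XOR 5 = 1 < 4 — winning move (to 1).
  22: 22 XOR 5 = 19 < 22 — winning move (to 19).
  30: 30 XOR 5 = 27 < 30 — winning move (to 27).
  7: 7 XOR 5 = 2 < 7 — winning move (to 2).
That gives 5 winning moves.

5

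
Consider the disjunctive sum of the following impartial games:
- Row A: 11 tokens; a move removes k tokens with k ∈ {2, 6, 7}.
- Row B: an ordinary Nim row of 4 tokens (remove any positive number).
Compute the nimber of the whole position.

5

Grundy values for row A (subtraction set {2, 6, 7}):
k:     0  1  2  3  4  5  6  7  8  9 10 11
g(k):  0  0  1  1  0  0  1  1  2  0  3  1
So g(11) = 1.
Row B is a plain Nim row of size 4, so its Grundy value is 4.
By the Sprague-Grundy theorem, the Grundy value of a sum of independent games is the XOR of the component values.
Combined value = 1 XOR 4 = 5.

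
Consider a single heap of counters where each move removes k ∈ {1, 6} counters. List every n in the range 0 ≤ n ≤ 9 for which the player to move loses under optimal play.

0, 2, 4, 7, 9

Compute g(0), g(1), … for moves {1, 6}:
g(0) = mex{} = 0
g(1) = mex{0} = 1
g(2) = mex{1} = 0
g(3) = mex{0} = 1
g(4) = mex{1} = 0
g(5) = mex{0} = 1
g(6) = mex{0,1} = 2
g(7) = mex{1,2} = 0
g(8) = mex{0} = 1
g(9) = mex{1} = 0
The P-positions (g = 0) in 0..9 are 0, 2, 4, 7, 9.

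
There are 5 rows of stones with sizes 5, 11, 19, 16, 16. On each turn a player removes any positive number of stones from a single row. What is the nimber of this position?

Bitwise XOR of the heap sizes:
  00101  (5)
  01011  (11)
  10011  (19)
  10000  (16)
  10000  (16)
  -----
  11101  (29)

29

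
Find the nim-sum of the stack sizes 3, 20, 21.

2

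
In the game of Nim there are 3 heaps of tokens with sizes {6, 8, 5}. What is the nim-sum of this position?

Nim-sum: 6 ⊕ 8 ⊕ 5 = 11.

11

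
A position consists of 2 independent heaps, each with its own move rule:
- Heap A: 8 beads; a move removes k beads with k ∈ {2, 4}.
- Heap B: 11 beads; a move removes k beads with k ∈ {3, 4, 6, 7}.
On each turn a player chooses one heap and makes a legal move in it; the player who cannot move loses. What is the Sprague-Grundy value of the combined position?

Grundy values for heap A (subtraction set {2, 4}):
k:     0  1  2  3  4  5  6  7  8
g(k):  0  0  1  1  2  2  0  0  1
So g(8) = 1.
For heap B, compute g(0), g(1), … with moves {3, 4, 6, 7}:
k:     0  1  2  3  4  5  6  7  8  9 10 11
g(k):  0  0  0  1  1  1  2  2  2  3  0  0
So g(11) = 0.
By the Sprague-Grundy theorem, the Grundy value of a sum of independent games is the XOR of the component values.
Combined value = 1 ⊕ 0 = 1.

1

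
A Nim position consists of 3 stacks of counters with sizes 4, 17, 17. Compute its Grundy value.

4

Compute the nim-sum pairwise:
4 XOR 17 = 21
21 XOR 17 = 4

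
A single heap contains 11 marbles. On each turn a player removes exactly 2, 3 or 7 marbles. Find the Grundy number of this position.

0

Grundy values for subtraction set {2, 3, 7}:
k:     0  1  2  3  4  5  6  7  8  9 10 11
g(k):  0  0  1  1  2  0  0  1  1  2  0  0
So g(11) = 0.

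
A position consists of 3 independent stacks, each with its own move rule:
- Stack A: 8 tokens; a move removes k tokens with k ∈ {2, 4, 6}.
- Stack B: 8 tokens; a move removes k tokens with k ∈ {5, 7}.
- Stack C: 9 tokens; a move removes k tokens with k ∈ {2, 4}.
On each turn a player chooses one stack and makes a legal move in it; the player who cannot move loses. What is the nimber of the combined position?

0

Build the Grundy sequence for stack A with g(k) = mex{g(k−s) : s ∈ {2, 4, 6}, s ≤ k}:
g(0) = mex{} = 0
g(1) = mex{} = 0
g(2) = mex{0} = 1
g(3) = mex{0} = 1
g(4) = mex{0,1} = 2
g(5) = mex{0,1} = 2
g(6) = mex{0,1,2} = 3
g(7) = mex{0,1,2} = 3
g(8) = mex{1,2,3} = 0
So g(8) = 0.
Build the Grundy sequence for stack B with g(k) = mex{g(k−s) : s ∈ {5, 7}, s ≤ k}:
g(0) = mex{} = 0
g(1) = mex{} = 0
g(2) = mex{} = 0
g(3) = mex{} = 0
g(4) = mex{} = 0
g(5) = mex{0} = 1
g(6) = mex{0} = 1
g(7) = mex{0} = 1
g(8) = mex{0} = 1
So g(8) = 1.
Build the Grundy sequence for stack C with g(k) = mex{g(k−s) : s ∈ {2, 4}, s ≤ k}:
k:     0  1  2  3  4  5  6  7  8  9
g(k):  0  0  1  1  2  2  0  0  1  1
So g(9) = 1.
By the Sprague-Grundy theorem, the Grundy value of a sum of independent games is the XOR of the component values.
Combined value = 0 XOR 1 XOR 1 = 0.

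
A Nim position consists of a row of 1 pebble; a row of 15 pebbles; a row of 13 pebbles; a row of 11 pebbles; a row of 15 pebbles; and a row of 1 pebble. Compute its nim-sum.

6

In binary:
  0001  (1)
  1111  (15)
  1101  (13)
  1011  (11)
  1111  (15)
  0001  (1)
  ----
  0110  (6)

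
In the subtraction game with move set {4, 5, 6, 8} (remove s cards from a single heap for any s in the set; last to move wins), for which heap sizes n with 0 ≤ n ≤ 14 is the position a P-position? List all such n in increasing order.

0, 1, 2, 3, 12, 13, 14

Compute g(0), g(1), … for moves {4, 5, 6, 8}:
k:     0  1  2  3  4  5  6  7  8  9 10 11 12 13 14
g(k):  0  0  0  0  1  1  1  1  2  2  2  2  0  0  0
The P-positions (g = 0) in 0..14 are 0, 1, 2, 3, 12, 13, 14.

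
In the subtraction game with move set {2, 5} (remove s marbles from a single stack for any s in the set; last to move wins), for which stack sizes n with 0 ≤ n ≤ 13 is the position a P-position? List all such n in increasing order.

0, 1, 4, 7, 8, 11

Grundy values for subtraction set {2, 5}:
g(0) = mex{} = 0
g(1) = mex{} = 0
g(2) = mex{0} = 1
g(3) = mex{0} = 1
g(4) = mex{1} = 0
g(5) = mex{0,1} = 2
g(6) = mex{0} = 1
g(7) = mex{1,2} = 0
g(8) = mex{1} = 0
g(9) = mex{0} = 1
g(10) = mex{0,2} = 1
g(11) = mex{1} = 0
g(12) = mex{0,1} = 2
g(13) = mex{0} = 1
The P-positions (g = 0) in 0..13 are 0, 1, 4, 7, 8, 11.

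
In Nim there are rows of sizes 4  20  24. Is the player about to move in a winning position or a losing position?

Write each in binary and XOR column by column:
  00100  (4)
  10100  (20)
  11000  (24)
  -----
  01000  (8)
The nim-sum is 8 ≠ 0, so this is an N-position: the player to move can win.

Winning position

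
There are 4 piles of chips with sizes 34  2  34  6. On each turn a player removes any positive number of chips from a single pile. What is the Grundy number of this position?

Bitwise XOR of the heap sizes:
  100010  (34)
  000010  (2)
  100010  (34)
  000110  (6)
  ------
  000100  (4)

4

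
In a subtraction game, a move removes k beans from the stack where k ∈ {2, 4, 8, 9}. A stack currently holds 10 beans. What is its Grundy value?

Build the Grundy sequence with g(k) = mex{g(k−s) : s ∈ {2, 4, 8, 9}, s ≤ k}:
g(0) = mex{} = 0
g(1) = mex{} = 0
g(2) = mex{0} = 1
g(3) = mex{0} = 1
g(4) = mex{0,1} = 2
g(5) = mex{0,1} = 2
g(6) = mex{1,2} = 0
g(7) = mex{1,2} = 0
g(8) = mex{0,2} = 1
g(9) = mex{0,2} = 1
g(10) = mex{0,1} = 2
So g(10) = 2.

2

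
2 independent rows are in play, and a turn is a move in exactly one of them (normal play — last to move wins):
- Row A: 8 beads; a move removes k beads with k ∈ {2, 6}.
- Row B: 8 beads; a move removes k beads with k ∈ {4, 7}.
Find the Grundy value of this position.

Grundy values for row A (subtraction set {2, 6}):
k:     0  1  2  3  4  5  6  7  8
g(k):  0  0  1  1  0  0  1  1  0
So g(8) = 0.
For row B, compute g(0), g(1), … with moves {4, 7}:
k:     0  1  2  3  4  5  6  7  8
g(k):  0  0  0  0  1  1  1  1  2
So g(8) = 2.
By the Sprague-Grundy theorem, the Grundy value of a sum of independent games is the XOR of the component values.
Combined value = 0 ⊕ 2 = 2.

2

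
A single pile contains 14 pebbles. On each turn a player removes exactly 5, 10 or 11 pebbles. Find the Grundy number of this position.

2

Grundy values for subtraction set {5, 10, 11}:
g(0) = mex{} = 0
g(1) = mex{} = 0
g(2) = mex{} = 0
g(3) = mex{} = 0
g(4) = mex{} = 0
g(5) = mex{0} = 1
g(6) = mex{0} = 1
g(7) = mex{0} = 1
g(8) = mex{0} = 1
g(9) = mex{0} = 1
g(10) = mex{0,1} = 2
g(11) = mex{0,1} = 2
g(12) = mex{0,1} = 2
g(13) = mex{0,1} = 2
g(14) = mex{0,1} = 2
So g(14) = 2.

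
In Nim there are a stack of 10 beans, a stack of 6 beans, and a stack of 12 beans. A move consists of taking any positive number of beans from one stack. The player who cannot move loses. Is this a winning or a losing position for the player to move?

Losing position

Compute the nim-sum pairwise:
10 ⊕ 6 = 12
12 ⊕ 12 = 0
The nim-sum is 0, so this is a P-position: the player to move is in a losing position under optimal play.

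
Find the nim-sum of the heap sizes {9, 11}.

Nim-sum: 9 ⊕ 11 = 2.

2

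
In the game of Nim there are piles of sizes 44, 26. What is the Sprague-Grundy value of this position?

Compute the nim-sum pairwise:
44 XOR 26 = 54

54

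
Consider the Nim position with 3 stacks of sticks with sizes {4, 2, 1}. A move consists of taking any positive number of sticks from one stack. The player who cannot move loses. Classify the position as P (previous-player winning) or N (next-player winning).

N-position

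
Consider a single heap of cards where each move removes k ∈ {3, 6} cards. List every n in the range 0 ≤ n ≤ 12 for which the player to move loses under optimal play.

0, 1, 2, 9, 10, 11

Build the Grundy sequence with g(k) = mex{g(k−s) : s ∈ {3, 6}, s ≤ k}:
k:     0  1  2  3  4  5  6  7  8  9 10 11 12
g(k):  0  0  0  1  1  1  2  2  2  0  0  0  1
The P-positions (g = 0) in 0..12 are 0, 1, 2, 9, 10, 11.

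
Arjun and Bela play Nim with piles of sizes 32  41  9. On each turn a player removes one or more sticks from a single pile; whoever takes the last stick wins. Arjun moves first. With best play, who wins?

Bela wins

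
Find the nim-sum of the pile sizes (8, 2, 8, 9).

11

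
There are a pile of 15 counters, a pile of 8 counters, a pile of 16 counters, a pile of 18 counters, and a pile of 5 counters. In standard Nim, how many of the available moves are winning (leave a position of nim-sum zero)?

0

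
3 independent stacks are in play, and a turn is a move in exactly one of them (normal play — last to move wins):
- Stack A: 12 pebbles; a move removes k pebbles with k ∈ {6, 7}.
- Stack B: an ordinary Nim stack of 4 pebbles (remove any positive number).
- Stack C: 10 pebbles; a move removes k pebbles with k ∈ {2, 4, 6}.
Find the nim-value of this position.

7

Grundy values for stack A (subtraction set {6, 7}):
g(0) = mex{} = 0
g(1) = mex{} = 0
g(2) = mex{} = 0
g(3) = mex{} = 0
g(4) = mex{} = 0
g(5) = mex{} = 0
g(6) = mex{0} = 1
g(7) = mex{0} = 1
g(8) = mex{0} = 1
g(9) = mex{0} = 1
g(10) = mex{0} = 1
g(11) = mex{0} = 1
g(12) = mex{0,1} = 2
So g(12) = 2.
Stack B is a plain Nim stack of size 4, so its Grundy value is 4.
Grundy values for stack C (subtraction set {2, 4, 6}):
k:     0  1  2  3  4  5  6  7  8  9 10
g(k):  0  0  1  1  2  2  3  3  0  0  1
So g(10) = 1.
By the Sprague-Grundy theorem, the Grundy value of a sum of independent games is the XOR of the component values.
Combined value = 2 ⊕ 4 ⊕ 1 = 7.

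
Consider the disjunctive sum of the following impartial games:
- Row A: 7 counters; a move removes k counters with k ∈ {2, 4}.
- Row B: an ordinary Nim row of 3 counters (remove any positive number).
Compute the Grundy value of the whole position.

3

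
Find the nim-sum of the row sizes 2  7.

5

Nim-sum: 2 ^ 7 = 5.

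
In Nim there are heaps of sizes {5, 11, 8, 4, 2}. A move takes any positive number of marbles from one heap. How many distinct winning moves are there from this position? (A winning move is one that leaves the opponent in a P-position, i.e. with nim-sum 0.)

0

Compute the nim-sum pairwise:
5 XOR 11 = 14
14 XOR 8 = 6
6 XOR 4 = 2
2 XOR 2 = 0
The nim-sum is already 0, so every move leaves a nonzero nim-sum — there are no winning moves.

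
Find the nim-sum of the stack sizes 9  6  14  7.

6

Write each in binary and XOR column by column:
  1001  (9)
  0110  (6)
  1110  (14)
  0111  (7)
  ----
  0110  (6)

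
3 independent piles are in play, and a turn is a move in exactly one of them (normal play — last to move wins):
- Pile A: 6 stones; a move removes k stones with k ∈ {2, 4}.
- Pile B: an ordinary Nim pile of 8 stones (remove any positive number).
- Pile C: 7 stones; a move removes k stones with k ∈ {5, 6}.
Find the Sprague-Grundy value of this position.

9

Build the Grundy sequence for pile A with g(k) = mex{g(k−s) : s ∈ {2, 4}, s ≤ k}:
g(0) = mex{} = 0
g(1) = mex{} = 0
g(2) = mex{0} = 1
g(3) = mex{0} = 1
g(4) = mex{0,1} = 2
g(5) = mex{0,1} = 2
g(6) = mex{1,2} = 0
So g(6) = 0.
Pile B is a plain Nim pile of size 8, so its Grundy value is 8.
Build the Grundy sequence for pile C with g(k) = mex{g(k−s) : s ∈ {5, 6}, s ≤ k}:
k:     0  1  2  3  4  5  6  7
g(k):  0  0  0  0  0  1  1  1
So g(7) = 1.
The value of a disjunctive sum is the nim-sum of the parts.
Combined value = 0 XOR 8 XOR 1 = 9.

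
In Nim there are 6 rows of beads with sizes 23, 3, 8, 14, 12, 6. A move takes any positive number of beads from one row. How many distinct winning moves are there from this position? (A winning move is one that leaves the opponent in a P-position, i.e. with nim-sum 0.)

1

Nim-sum: 23 XOR 3 XOR 8 XOR 14 XOR 12 XOR 6 = 24.
The overall nim-sum is X = 24. A row of size p has a winning move iff p XOR X < p (reduce it to p XOR X).
  23: 23 XOR 24 = 15 < 23 — winning move (to 15).
  3: 3 XOR 24 = 27 ≥ 3 — no move.
  8: 8 XOR 24 = 16 ≥ 8 — no move.
  14: 14 XOR 24 = 22 ≥ 14 — no move.
  12: 12 XOR 24 = 20 ≥ 12 — no move.
  6: 6 XOR 24 = 30 ≥ 6 — no move.
That gives 1 winning move.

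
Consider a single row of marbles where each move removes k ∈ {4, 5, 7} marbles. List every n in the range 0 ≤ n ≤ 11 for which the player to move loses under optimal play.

Compute g(0), g(1), … for moves {4, 5, 7}:
k:     0  1  2  3  4  5  6  7  8  9 10 11
g(k):  0  0  0  0  1  1  1  1  2  2  2  0
The P-positions (g = 0) in 0..11 are 0, 1, 2, 3, 11.

0, 1, 2, 3, 11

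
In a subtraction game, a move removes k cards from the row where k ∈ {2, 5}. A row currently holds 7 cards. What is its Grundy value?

0

Compute g(0), g(1), … for moves {2, 5}:
k:     0  1  2  3  4  5  6  7
g(k):  0  0  1  1  0  2  1  0
So g(7) = 0.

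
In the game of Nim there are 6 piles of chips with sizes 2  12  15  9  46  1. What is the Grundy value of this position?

Compute the nim-sum pairwise:
2 ^ 12 = 14
14 ^ 15 = 1
1 ^ 9 = 8
8 ^ 46 = 38
38 ^ 1 = 39

39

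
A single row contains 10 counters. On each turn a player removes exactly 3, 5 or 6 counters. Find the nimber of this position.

0

Grundy values for subtraction set {3, 5, 6}:
g(0) = mex{} = 0
g(1) = mex{} = 0
g(2) = mex{} = 0
g(3) = mex{0} = 1
g(4) = mex{0} = 1
g(5) = mex{0} = 1
g(6) = mex{0,1} = 2
g(7) = mex{0,1} = 2
g(8) = mex{0,1} = 2
g(9) = mex{1,2} = 0
g(10) = mex{1,2} = 0
So g(10) = 0.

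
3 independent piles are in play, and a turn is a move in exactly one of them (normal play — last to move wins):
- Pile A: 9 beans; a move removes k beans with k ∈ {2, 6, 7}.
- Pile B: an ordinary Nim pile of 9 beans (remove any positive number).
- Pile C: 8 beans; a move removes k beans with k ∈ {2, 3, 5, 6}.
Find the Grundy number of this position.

9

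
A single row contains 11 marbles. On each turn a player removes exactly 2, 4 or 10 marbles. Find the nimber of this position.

Compute g(0), g(1), … for moves {2, 4, 10}:
g(0) = mex{} = 0
g(1) = mex{} = 0
g(2) = mex{0} = 1
g(3) = mex{0} = 1
g(4) = mex{0,1} = 2
g(5) = mex{0,1} = 2
g(6) = mex{1,2} = 0
g(7) = mex{1,2} = 0
g(8) = mex{0,2} = 1
g(9) = mex{0,2} = 1
g(10) = mex{0,1} = 2
g(11) = mex{0,1} = 2
So g(11) = 2.

2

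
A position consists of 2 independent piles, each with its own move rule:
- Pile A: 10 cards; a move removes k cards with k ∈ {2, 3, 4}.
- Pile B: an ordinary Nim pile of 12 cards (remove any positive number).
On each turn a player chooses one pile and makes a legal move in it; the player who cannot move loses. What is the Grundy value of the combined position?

14

Grundy values for pile A (subtraction set {2, 3, 4}):
g(0) = mex{} = 0
g(1) = mex{} = 0
g(2) = mex{0} = 1
g(3) = mex{0} = 1
g(4) = mex{0,1} = 2
g(5) = mex{0,1} = 2
g(6) = mex{1,2} = 0
g(7) = mex{1,2} = 0
g(8) = mex{0,2} = 1
g(9) = mex{0,2} = 1
g(10) = mex{0,1} = 2
So g(10) = 2.
Pile B is a plain Nim pile of size 12, so its Grundy value is 12.
By the Sprague-Grundy theorem, the Grundy value of a sum of independent games is the XOR of the component values.
Combined value = 2 XOR 12 = 14.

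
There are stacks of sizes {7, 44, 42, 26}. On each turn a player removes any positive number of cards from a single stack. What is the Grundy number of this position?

27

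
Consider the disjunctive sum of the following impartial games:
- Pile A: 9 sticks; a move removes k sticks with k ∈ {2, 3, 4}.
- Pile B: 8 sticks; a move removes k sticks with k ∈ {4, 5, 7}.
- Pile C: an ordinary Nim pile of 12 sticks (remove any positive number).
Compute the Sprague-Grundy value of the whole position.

15

Build the Grundy sequence for pile A with g(k) = mex{g(k−s) : s ∈ {2, 3, 4}, s ≤ k}:
k:     0  1  2  3  4  5  6  7  8  9
g(k):  0  0  1  1  2  2  0  0  1  1
So g(9) = 1.
Build the Grundy sequence for pile B with g(k) = mex{g(k−s) : s ∈ {4, 5, 7}, s ≤ k}:
k:     0  1  2  3  4  5  6  7  8
g(k):  0  0  0  0  1  1  1  1  2
So g(8) = 2.
Pile C is a plain Nim pile of size 12, so its Grundy value is 12.
The value of a disjunctive sum is the nim-sum of the parts.
Combined value = 1 ⊕ 2 ⊕ 12 = 15.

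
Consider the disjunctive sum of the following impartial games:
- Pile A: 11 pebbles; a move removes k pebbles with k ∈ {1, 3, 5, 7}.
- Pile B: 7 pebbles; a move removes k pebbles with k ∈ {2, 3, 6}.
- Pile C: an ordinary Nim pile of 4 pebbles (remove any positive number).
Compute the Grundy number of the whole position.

4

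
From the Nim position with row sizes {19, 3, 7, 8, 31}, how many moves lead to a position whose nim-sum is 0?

0

Nim-sum: 19 ^ 3 ^ 7 ^ 8 ^ 31 = 0.
The nim-sum is already 0, so every move leaves a nonzero nim-sum — there are no winning moves.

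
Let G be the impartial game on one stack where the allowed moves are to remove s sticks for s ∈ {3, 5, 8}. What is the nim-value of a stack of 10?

3

Build the Grundy sequence with g(k) = mex{g(k−s) : s ∈ {3, 5, 8}, s ≤ k}:
g(0) = mex{} = 0
g(1) = mex{} = 0
g(2) = mex{} = 0
g(3) = mex{0} = 1
g(4) = mex{0} = 1
g(5) = mex{0} = 1
g(6) = mex{0,1} = 2
g(7) = mex{0,1} = 2
g(8) = mex{0,1} = 2
g(9) = mex{0,1,2} = 3
g(10) = mex{0,1,2} = 3
So g(10) = 3.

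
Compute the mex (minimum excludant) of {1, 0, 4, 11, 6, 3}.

2

The values 0, 1 are all present; 2 is the first non-negative integer missing from the set.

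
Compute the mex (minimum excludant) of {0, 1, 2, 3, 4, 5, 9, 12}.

6

The values 0, 1, 2, 3, 4, 5 are all present; 6 is the first non-negative integer missing from the set.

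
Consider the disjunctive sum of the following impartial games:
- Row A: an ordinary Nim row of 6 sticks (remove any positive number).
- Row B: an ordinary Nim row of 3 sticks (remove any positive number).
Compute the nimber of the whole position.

5

Row A is a plain Nim row of size 6, so its Grundy value is 6.
Row B is a plain Nim row of size 3, so its Grundy value is 3.
By the Sprague-Grundy theorem, the Grundy value of a sum of independent games is the XOR of the component values.
Combined value = 6 XOR 3 = 5.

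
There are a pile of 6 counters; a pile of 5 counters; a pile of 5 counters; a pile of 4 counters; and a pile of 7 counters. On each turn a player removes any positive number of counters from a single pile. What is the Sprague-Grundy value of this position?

Nim-sum: 6 XOR 5 XOR 5 XOR 4 XOR 7 = 5.

5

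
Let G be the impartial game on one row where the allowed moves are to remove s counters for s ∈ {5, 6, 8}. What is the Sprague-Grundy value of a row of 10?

2

Build the Grundy sequence with g(k) = mex{g(k−s) : s ∈ {5, 6, 8}, s ≤ k}:
g(0) = mex{} = 0
g(1) = mex{} = 0
g(2) = mex{} = 0
g(3) = mex{} = 0
g(4) = mex{} = 0
g(5) = mex{0} = 1
g(6) = mex{0} = 1
g(7) = mex{0} = 1
g(8) = mex{0} = 1
g(9) = mex{0} = 1
g(10) = mex{0,1} = 2
So g(10) = 2.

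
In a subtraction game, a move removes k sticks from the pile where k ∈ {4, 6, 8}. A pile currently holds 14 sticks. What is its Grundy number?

Compute g(0), g(1), … for moves {4, 6, 8}:
k:     0  1  2  3  4  5  6  7  8  9 10 11 12 13 14
g(k):  0  0  0  0  1  1  1  1  2  2  2  2  0  0  0
So g(14) = 0.

0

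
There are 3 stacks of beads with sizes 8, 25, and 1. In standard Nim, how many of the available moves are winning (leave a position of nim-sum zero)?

Compute the nim-sum pairwise:
8 XOR 25 = 17
17 XOR 1 = 16
The overall nim-sum is X = 16. A stack of size p has a winning move iff p XOR X < p (reduce it to p XOR X).
  8: 8 XOR 16 = 24 ≥ 8 — no move.
  25: 25 XOR 16 = 9 < 25 — winning move (to 9).
  1: 1 XOR 16 = 17 ≥ 1 — no move.
That gives 1 winning move.

1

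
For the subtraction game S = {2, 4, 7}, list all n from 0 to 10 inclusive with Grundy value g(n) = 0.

0, 1, 6, 9

Compute g(0), g(1), … for moves {2, 4, 7}:
g(0) = mex{} = 0
g(1) = mex{} = 0
g(2) = mex{0} = 1
g(3) = mex{0} = 1
g(4) = mex{0,1} = 2
g(5) = mex{0,1} = 2
g(6) = mex{1,2} = 0
g(7) = mex{0,1,2} = 3
g(8) = mex{0,2} = 1
g(9) = mex{1,2,3} = 0
g(10) = mex{0,1} = 2
The P-positions (g = 0) in 0..10 are 0, 1, 6, 9.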